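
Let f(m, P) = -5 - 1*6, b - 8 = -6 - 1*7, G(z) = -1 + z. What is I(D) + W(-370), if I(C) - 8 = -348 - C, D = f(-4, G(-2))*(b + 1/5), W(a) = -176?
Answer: -2844/5 ≈ -568.80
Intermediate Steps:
b = -5 (b = 8 + (-6 - 1*7) = 8 + (-6 - 7) = 8 - 13 = -5)
f(m, P) = -11 (f(m, P) = -5 - 6 = -11)
D = 264/5 (D = -11*(-5 + 1/5) = -11*(-5 + ⅕) = -11*(-24/5) = 264/5 ≈ 52.800)
I(C) = -340 - C (I(C) = 8 + (-348 - C) = -340 - C)
I(D) + W(-370) = (-340 - 1*264/5) - 176 = (-340 - 264/5) - 176 = -1964/5 - 176 = -2844/5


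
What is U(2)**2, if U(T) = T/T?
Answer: 1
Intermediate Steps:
U(T) = 1
U(2)**2 = 1**2 = 1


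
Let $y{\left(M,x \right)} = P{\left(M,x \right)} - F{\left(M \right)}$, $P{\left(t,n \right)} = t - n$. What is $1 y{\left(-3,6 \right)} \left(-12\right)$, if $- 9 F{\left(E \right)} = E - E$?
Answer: $108$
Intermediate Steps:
$F{\left(E \right)} = 0$ ($F{\left(E \right)} = - \frac{E - E}{9} = \left(- \frac{1}{9}\right) 0 = 0$)
$y{\left(M,x \right)} = M - x$ ($y{\left(M,x \right)} = \left(M - x\right) - 0 = \left(M - x\right) + 0 = M - x$)
$1 y{\left(-3,6 \right)} \left(-12\right) = 1 \left(-3 - 6\right) \left(-12\right) = 1 \left(-9\right) \left(-12\right) = \left(-9\right) \left(-12\right) = 108$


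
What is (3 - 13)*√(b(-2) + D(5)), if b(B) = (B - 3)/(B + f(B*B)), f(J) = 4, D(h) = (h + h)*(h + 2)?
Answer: -15*√30 ≈ -82.158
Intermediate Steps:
D(h) = 2*h*(2 + h) (D(h) = (2*h)*(2 + h) = 2*h*(2 + h))
b(B) = (-3 + B)/(4 + B) (b(B) = (B - 3)/(B + 4) = (-3 + B)/(4 + B))
(3 - 13)*√(b(-2) + D(5)) = (3 - 13)*√((-3 - 2)/(4 - 2) + 2*5*(2 + 5)) = -10*√(-5/2 + 2*5*7) = -10*√((½)*(-5) + 70) = -10*√(-5/2 + 70) = -15*√30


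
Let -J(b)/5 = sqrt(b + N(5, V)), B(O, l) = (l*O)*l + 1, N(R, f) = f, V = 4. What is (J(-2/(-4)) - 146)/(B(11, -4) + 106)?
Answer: -146/283 - 15*sqrt(2)/566 ≈ -0.55338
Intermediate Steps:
B(O, l) = 1 + O*l**2 (B(O, l) = (O*l)*l + 1 = O*l**2 + 1 = 1 + O*l**2)
J(b) = -5*sqrt(4 + b) (J(b) = -5*sqrt(b + 4) = -5*sqrt(4 + b))
(J(-2/(-4)) - 146)/(B(11, -4) + 106) = (-5*sqrt(4 - 2/(-4)) - 146)/((1 + 11*(-4)**2) + 106) = (-5*sqrt(4 - 2*(-1/4)) - 146)/((1 + 11*16) + 106) = (-5*sqrt(4 + 1/2) - 146)/((1 + 176) + 106) = (-15*sqrt(2)/2 - 146)/(177 + 106) = (-15*sqrt(2)/2 - 146)/283 = (-15*sqrt(2)/2 - 146)*(1/283) = (-146 - 15*sqrt(2)/2)*(1/283) = -146/283 - 15*sqrt(2)/566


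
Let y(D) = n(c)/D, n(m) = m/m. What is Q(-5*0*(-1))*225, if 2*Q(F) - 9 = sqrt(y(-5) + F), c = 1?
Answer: 2025/2 + 45*I*sqrt(5)/2 ≈ 1012.5 + 50.312*I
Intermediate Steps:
n(m) = 1
y(D) = 1/D
Q(F) = 9/2 + sqrt(-1/5 + F)/2 (Q(F) = 9/2 + sqrt(1/(-5) + F)/2 = 9/2 + sqrt(-1/5 + F)/2)
Q(-5*0*(-1))*225 = (9/2 + sqrt(-5 + 25*(-5*0*(-1)))/10)*225 = (9/2 + sqrt(-5 + 25*(0*(-1)))/10)*225 = (9/2 + sqrt(-5 + 25*0)/10)*225 = (9/2 + sqrt(-5 + 0)/10)*225 = (9/2 + sqrt(-5)/10)*225 = (9/2 + (I*sqrt(5))/10)*225 = (9/2 + I*sqrt(5)/10)*225 = 2025/2 + 45*I*sqrt(5)/2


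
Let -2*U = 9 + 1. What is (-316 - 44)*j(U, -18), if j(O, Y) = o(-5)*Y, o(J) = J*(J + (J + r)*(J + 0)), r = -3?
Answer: -1134000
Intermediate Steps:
o(J) = J*(J + J*(-3 + J)) (o(J) = J*(J + (J - 3)*(J + 0)) = J*(J + (-3 + J)*J) = J*(J + J*(-3 + J)))
U = -5 (U = -(9 + 1)/2 = -½*10 = -5)
j(O, Y) = -175*Y (j(O, Y) = ((-5)²*(-2 - 5))*Y = (25*(-7))*Y = -175*Y)
(-316 - 44)*j(U, -18) = (-316 - 44)*(-175*(-18)) = -360*3150 = -1134000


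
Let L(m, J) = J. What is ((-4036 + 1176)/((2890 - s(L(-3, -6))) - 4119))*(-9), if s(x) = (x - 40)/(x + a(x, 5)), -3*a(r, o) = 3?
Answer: -20020/961 ≈ -20.832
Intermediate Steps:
a(r, o) = -1 (a(r, o) = -1/3*3 = -1)
s(x) = (-40 + x)/(-1 + x) (s(x) = (x - 40)/(x - 1) = (-40 + x)/(-1 + x))
((-4036 + 1176)/((2890 - s(L(-3, -6))) - 4119))*(-9) = ((-4036 + 1176)/((2890 - (-40 - 6)/(-1 - 6)) - 4119))*(-9) = -2860/((2890 - (-46)/(-7)) - 4119)*(-9) = -2860/((2890 - (-1)*(-46)/7) - 4119)*(-9) = -2860/((2890 - 1*46/7) - 4119)*(-9) = -2860/((2890 - 46/7) - 4119)*(-9) = -2860/(20184/7 - 4119)*(-9) = -2860/(-8649/7)*(-9) = -2860*(-7/8649)*(-9) = (20020/8649)*(-9) = -20020/961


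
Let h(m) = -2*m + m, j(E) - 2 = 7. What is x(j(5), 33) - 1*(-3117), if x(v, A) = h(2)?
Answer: 3115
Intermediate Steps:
j(E) = 9 (j(E) = 2 + 7 = 9)
h(m) = -m
x(v, A) = -2 (x(v, A) = -1*2 = -2)
x(j(5), 33) - 1*(-3117) = -2 - 1*(-3117) = -2 + 3117 = 3115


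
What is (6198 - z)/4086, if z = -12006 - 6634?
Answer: 12419/2043 ≈ 6.0788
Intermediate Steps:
z = -18640
(6198 - z)/4086 = (6198 - 1*(-18640))/4086 = (6198 + 18640)*(1/4086) = 24838*(1/4086) = 12419/2043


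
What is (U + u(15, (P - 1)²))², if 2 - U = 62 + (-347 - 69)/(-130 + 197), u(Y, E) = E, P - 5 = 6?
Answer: 9585216/4489 ≈ 2135.3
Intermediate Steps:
P = 11 (P = 5 + 6 = 11)
U = -3604/67 (U = 2 - (62 + (-347 - 69)/(-130 + 197)) = 2 - (62 - 416/67) = 2 - 1*3738/67 = 2 - 3738/67 = -3604/67 ≈ -53.791)
(U + u(15, (P - 1)²))² = (-3604/67 + (11 - 1)²)² = (-3604/67 + 10²)² = (-3604/67 + 100)² = (3096/67)² = 9585216/4489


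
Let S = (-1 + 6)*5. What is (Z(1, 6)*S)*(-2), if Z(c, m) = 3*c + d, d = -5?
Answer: 100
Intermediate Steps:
Z(c, m) = -5 + 3*c (Z(c, m) = 3*c - 5 = -5 + 3*c)
S = 25 (S = 5*5 = 25)
(Z(1, 6)*S)*(-2) = ((-5 + 3*1)*25)*(-2) = ((-5 + 3)*25)*(-2) = -2*25*(-2) = -50*(-2) = 100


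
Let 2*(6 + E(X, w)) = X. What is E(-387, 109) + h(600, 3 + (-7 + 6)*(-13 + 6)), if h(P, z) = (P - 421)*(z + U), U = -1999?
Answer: -712461/2 ≈ -3.5623e+5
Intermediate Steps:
E(X, w) = -6 + X/2
h(P, z) = (-1999 + z)*(-421 + P) (h(P, z) = (P - 421)*(z - 1999) = (-421 + P)*(-1999 + z) = (-1999 + z)*(-421 + P))
E(-387, 109) + h(600, 3 + (-7 + 6)*(-13 + 6)) = (-6 + (½)*(-387)) + (841579 - 1999*600 - 421*(3 + (-7 + 6)*(-13 + 6)) + 600*(3 + (-7 + 6)*(-13 + 6))) = (-6 - 387/2) + (841579 - 1199400 - 421*(3 - 1*(-7)) + 600*(3 - 1*(-7))) = -399/2 + (841579 - 1199400 - 421*(3 + 7) + 600*(3 + 7)) = -399/2 + (841579 - 1199400 - 421*10 + 600*10) = -399/2 + (841579 - 1199400 - 4210 + 6000) = -399/2 - 356031 = -712461/2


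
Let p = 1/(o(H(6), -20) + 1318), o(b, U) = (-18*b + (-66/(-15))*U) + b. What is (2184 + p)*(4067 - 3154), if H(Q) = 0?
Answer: 2452611073/1230 ≈ 1.9940e+6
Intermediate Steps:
o(b, U) = -17*b + 22*U/5 (o(b, U) = (-18*b + (-66*(-1/15))*U) + b = (-18*b + 22*U/5) + b = -17*b + 22*U/5)
p = 1/1230 (p = 1/((-17*0 + (22/5)*(-20)) + 1318) = 1/((0 - 88) + 1318) = 1/(-88 + 1318) = 1/1230 ≈ 0.00081301)
(2184 + p)*(4067 - 3154) = (2184 + 1/1230)*(4067 - 3154) = (2686321/1230)*913 = 2452611073/1230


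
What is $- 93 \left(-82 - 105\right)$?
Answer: $17391$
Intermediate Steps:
$- 93 \left(-82 - 105\right) = \left(-93\right) \left(-187\right) = 17391$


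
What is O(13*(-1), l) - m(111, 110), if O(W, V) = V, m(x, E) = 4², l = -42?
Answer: -58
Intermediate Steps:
m(x, E) = 16
O(13*(-1), l) - m(111, 110) = -42 - 1*16 = -42 - 16 = -58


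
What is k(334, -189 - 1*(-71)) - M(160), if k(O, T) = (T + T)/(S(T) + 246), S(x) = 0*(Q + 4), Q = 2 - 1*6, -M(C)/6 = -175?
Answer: -129268/123 ≈ -1051.0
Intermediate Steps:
M(C) = 1050 (M(C) = -6*(-175) = 1050)
Q = -4 (Q = 2 - 6 = -4)
S(x) = 0 (S(x) = 0*(-4 + 4) = 0*0 = 0)
k(O, T) = T/123 (k(O, T) = (T + T)/(0 + 246) = (2*T)/246 = (2*T)*(1/246) = T/123)
k(334, -189 - 1*(-71)) - M(160) = (-189 - 1*(-71))/123 - 1*1050 = (-189 + 71)/123 - 1050 = (1/123)*(-118) - 1050 = -118/123 - 1050 = -129268/123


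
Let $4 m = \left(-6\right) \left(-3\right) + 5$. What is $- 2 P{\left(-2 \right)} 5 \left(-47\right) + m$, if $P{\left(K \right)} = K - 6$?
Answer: $- \frac{15017}{4} \approx -3754.3$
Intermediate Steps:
$P{\left(K \right)} = -6 + K$ ($P{\left(K \right)} = K - 6 = -6 + K$)
$m = \frac{23}{4}$ ($m = \frac{\left(-6\right) \left(-3\right) + 5}{4} = \frac{18 + 5}{4} = \frac{1}{4} \cdot 23 = \frac{23}{4} \approx 5.75$)
$- 2 P{\left(-2 \right)} 5 \left(-47\right) + m = - 2 \left(-6 - 2\right) 5 \left(-47\right) + \frac{23}{4} = \left(-2\right) \left(-8\right) 5 \left(-47\right) + \frac{23}{4} = 16 \cdot 5 \left(-47\right) + \frac{23}{4} = 80 \left(-47\right) + \frac{23}{4} = -3760 + \frac{23}{4} = - \frac{15017}{4}$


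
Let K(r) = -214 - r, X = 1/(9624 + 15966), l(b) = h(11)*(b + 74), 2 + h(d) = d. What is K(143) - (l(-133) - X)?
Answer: 4452661/25590 ≈ 174.00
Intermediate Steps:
h(d) = -2 + d
l(b) = 666 + 9*b (l(b) = (-2 + 11)*(b + 74) = 9*(74 + b) = 666 + 9*b)
X = 1/25590 ≈ 3.9078e-5
K(143) - (l(-133) - X) = (-214 - 1*143) - ((666 + 9*(-133)) - 1*1/25590) = (-214 - 143) - ((666 - 1197) - 1/25590) = -357 - (-531 - 1/25590) = -357 - 1*(-13588291/25590) = -357 + 13588291/25590 = 4452661/25590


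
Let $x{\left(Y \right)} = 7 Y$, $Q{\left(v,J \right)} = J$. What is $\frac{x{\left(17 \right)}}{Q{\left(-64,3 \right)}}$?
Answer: $\frac{119}{3} \approx 39.667$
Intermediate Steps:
$\frac{x{\left(17 \right)}}{Q{\left(-64,3 \right)}} = \frac{7 \cdot 17}{3} = 119 \cdot \frac{1}{3} = \frac{119}{3}$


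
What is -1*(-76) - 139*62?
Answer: -8542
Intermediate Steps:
-1*(-76) - 139*62 = 76 - 8618 = -8542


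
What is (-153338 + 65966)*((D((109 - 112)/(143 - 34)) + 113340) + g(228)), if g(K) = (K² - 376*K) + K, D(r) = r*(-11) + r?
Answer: -760210316712/109 ≈ -6.9744e+9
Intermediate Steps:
D(r) = -10*r (D(r) = -11*r + r = -10*r)
g(K) = K² - 375*K
(-153338 + 65966)*((D((109 - 112)/(143 - 34)) + 113340) + g(228)) = (-153338 + 65966)*((-10*(109 - 112)/(143 - 34) + 113340) + 228*(-375 + 228)) = -87372*((-(-30)/109 + 113340) + 228*(-147)) = -87372*((-(-30)/109 + 113340) - 33516) = -87372*((-10*(-3/109) + 113340) - 33516) = -87372*((30/109 + 113340) - 33516) = -87372*(12354090/109 - 33516) = -87372*8700846/109 = -760210316712/109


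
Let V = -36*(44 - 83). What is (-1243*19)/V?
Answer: -23617/1404 ≈ -16.821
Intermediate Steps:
V = 1404 (V = -36*(-39) = 1404)
(-1243*19)/V = -1243*19/1404 = -23617*1/1404 = -23617/1404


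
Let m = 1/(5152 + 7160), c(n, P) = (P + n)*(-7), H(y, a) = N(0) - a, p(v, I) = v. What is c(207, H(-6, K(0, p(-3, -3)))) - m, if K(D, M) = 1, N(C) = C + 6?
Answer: -18271009/12312 ≈ -1484.0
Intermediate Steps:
N(C) = 6 + C
H(y, a) = 6 - a (H(y, a) = (6 + 0) - a = 6 - a)
c(n, P) = -7*P - 7*n
m = 1/12312 ≈ 8.1222e-5
c(207, H(-6, K(0, p(-3, -3)))) - m = (-7*(6 - 1*1) - 7*207) - 1*1/12312 = (-7*(6 - 1) - 1449) - 1/12312 = (-7*5 - 1449) - 1/12312 = (-35 - 1449) - 1/12312 = -1484 - 1/12312 = -18271009/12312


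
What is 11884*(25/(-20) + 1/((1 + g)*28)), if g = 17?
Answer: -1868759/126 ≈ -14831.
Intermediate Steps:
11884*(25/(-20) + 1/((1 + g)*28)) = 11884*(25/(-20) + 1/((1 + 17)*28)) = 11884*(25*(-1/20) + (1/28)/18) = 11884*(-5/4 + (1/18)*(1/28)) = 11884*(-5/4 + 1/504) = 11884*(-629/504) = -1868759/126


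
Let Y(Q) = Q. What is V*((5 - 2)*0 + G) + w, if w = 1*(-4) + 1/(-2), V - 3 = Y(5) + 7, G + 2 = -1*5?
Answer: -219/2 ≈ -109.50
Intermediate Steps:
G = -7 (G = -2 - 1*5 = -2 - 5 = -7)
V = 15 (V = 3 + (5 + 7) = 3 + 12 = 15)
w = -9/2 (w = -4 + 1*(-1/2) = -4 - 1/2 = -9/2 ≈ -4.5000)
V*((5 - 2)*0 + G) + w = 15*((5 - 2)*0 - 7) - 9/2 = 15*(3*0 - 7) - 9/2 = 15*(0 - 7) - 9/2 = 15*(-7) - 9/2 = -105 - 9/2 = -219/2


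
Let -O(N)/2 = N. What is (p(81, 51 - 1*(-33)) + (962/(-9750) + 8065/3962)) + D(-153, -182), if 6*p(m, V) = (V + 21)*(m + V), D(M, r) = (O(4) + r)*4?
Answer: 1581905453/742875 ≈ 2129.4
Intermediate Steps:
O(N) = -2*N
D(M, r) = -32 + 4*r (D(M, r) = (-2*4 + r)*4 = (-8 + r)*4 = -32 + 4*r)
p(m, V) = (21 + V)*(V + m)/6 (p(m, V) = ((V + 21)*(m + V))/6 = ((21 + V)*(V + m))/6 = (21 + V)*(V + m)/6)
(p(81, 51 - 1*(-33)) + (962/(-9750) + 8065/3962)) + D(-153, -182) = (((51 - 1*(-33))²/6 + 7*(51 - 1*(-33))/2 + (7/2)*81 + (⅙)*(51 - 1*(-33))*81) + (962/(-9750) + 8065/3962)) + (-32 + 4*(-182)) = (((51 + 33)²/6 + 7*(51 + 33)/2 + 567/2 + (⅙)*(51 + 33)*81) + (962*(-1/9750) + 8065*(1/3962))) + (-32 - 728) = (((⅙)*84² + (7/2)*84 + 567/2 + (⅙)*84*81) + (-37/375 + 8065/3962)) - 760 = (((⅙)*7056 + 294 + 567/2 + 1134) + 2877781/1485750) - 760 = ((1176 + 294 + 567/2 + 1134) + 2877781/1485750) - 760 = (5775/2 + 2877781/1485750) - 760 = 2146490453/742875 - 760 = 1581905453/742875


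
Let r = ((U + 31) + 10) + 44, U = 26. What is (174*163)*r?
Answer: 3148182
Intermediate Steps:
r = 111 (r = ((26 + 31) + 10) + 44 = (57 + 10) + 44 = 67 + 44 = 111)
(174*163)*r = (174*163)*111 = 28362*111 = 3148182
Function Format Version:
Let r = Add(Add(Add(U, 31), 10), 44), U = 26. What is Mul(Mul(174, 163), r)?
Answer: 3148182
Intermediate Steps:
r = 111 (r = Add(Add(Add(26, 31), 10), 44) = Add(Add(57, 10), 44) = Add(67, 44) = 111)
Mul(Mul(174, 163), r) = Mul(Mul(174, 163), 111) = Mul(28362, 111) = 3148182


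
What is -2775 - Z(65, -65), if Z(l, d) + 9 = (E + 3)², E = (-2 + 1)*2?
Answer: -2767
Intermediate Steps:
E = -2 (E = -1*2 = -2)
Z(l, d) = -8 (Z(l, d) = -9 + (-2 + 3)² = -9 + 1² = -9 + 1 = -8)
-2775 - Z(65, -65) = -2775 - 1*(-8) = -2775 + 8 = -2767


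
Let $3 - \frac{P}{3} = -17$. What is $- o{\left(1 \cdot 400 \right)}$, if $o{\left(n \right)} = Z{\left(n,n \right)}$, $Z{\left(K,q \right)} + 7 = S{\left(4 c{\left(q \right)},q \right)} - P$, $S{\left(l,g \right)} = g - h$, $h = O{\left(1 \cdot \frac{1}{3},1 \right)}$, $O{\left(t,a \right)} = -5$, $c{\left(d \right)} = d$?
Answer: $-338$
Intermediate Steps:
$P = 60$ ($P = 9 - -51 = 9 + 51 = 60$)
$h = -5$
$S{\left(l,g \right)} = 5 + g$ ($S{\left(l,g \right)} = g - -5 = g + 5 = 5 + g$)
$Z{\left(K,q \right)} = -62 + q$ ($Z{\left(K,q \right)} = -7 + \left(\left(5 + q\right) - 60\right) = -7 + \left(-55 + q\right) = -62 + q$)
$o{\left(n \right)} = -62 + n$
$- o{\left(1 \cdot 400 \right)} = - (-62 + 1 \cdot 400) = - (-62 + 400) = \left(-1\right) 338 = -338$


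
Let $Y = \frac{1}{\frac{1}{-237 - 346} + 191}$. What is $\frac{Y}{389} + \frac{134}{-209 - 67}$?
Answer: $- \frac{1451043361}{2988799032} \approx -0.48549$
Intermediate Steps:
$Y = \frac{583}{111352}$ ($Y = \frac{1}{\frac{1}{-583} + 191} = \frac{1}{- \frac{1}{583} + 191} = \frac{1}{\frac{111352}{583}} = \frac{583}{111352} \approx 0.0052356$)
$\frac{Y}{389} + \frac{134}{-209 - 67} = \frac{583}{111352 \cdot 389} + \frac{134}{-209 - 67} = \frac{583}{111352} \cdot \frac{1}{389} + \frac{134}{-209 - 67} = \frac{583}{43315928} + \frac{134}{-276} = \frac{583}{43315928} + 134 \left(- \frac{1}{276}\right) = \frac{583}{43315928} - \frac{67}{138} = - \frac{1451043361}{2988799032}$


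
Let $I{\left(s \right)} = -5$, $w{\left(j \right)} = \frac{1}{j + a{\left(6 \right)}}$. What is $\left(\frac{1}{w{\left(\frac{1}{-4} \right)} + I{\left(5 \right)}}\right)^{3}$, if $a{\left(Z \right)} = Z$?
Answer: $- \frac{12167}{1367631} \approx -0.0088964$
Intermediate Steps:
$w{\left(j \right)} = \frac{1}{6 + j}$ ($w{\left(j \right)} = \frac{1}{j + 6} = \frac{1}{6 + j}$)
$\left(\frac{1}{w{\left(\frac{1}{-4} \right)} + I{\left(5 \right)}}\right)^{3} = \left(\frac{1}{\frac{1}{6 + \frac{1}{-4}} - 5}\right)^{3} = \left(\frac{1}{\frac{1}{6 - \frac{1}{4}} - 5}\right)^{3} = \left(\frac{1}{\frac{1}{\frac{23}{4}} - 5}\right)^{3} = \left(\frac{1}{\frac{4}{23} - 5}\right)^{3} = \left(\frac{1}{- \frac{111}{23}}\right)^{3} = \left(- \frac{23}{111}\right)^{3} = - \frac{12167}{1367631}$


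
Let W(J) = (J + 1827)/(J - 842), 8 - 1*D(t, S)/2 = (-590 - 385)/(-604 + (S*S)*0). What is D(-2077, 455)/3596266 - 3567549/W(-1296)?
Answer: 2761309856020091017/192234802764 ≈ 1.4364e+7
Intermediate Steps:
D(t, S) = 3857/302 (D(t, S) = 16 - 2*(-590 - 385)/(-604 + (S*S)*0) = 16 - (-1950)/(-604 + S²*0) = 16 - (-1950)/(-604 + 0) = 16 - (-1950)/(-604) = 16 - (-1950)*(-1)/604 = 16 - 2*975/604 = 16 - 975/302 = 3857/302)
W(J) = (1827 + J)/(-842 + J)
D(-2077, 455)/3596266 - 3567549/W(-1296) = (3857/302)/3596266 - 3567549*(-842 - 1296)/(1827 - 1296) = (3857/302)*(1/3596266) - 3567549/(531/(-2138)) = 3857/1086072332 - 3567549/((-1/2138*531)) = 3857/1086072332 - 3567549/(-531/2138) = 3857/1086072332 - 3567549*(-2138/531) = 3857/1086072332 + 2542473254/177 = 2761309856020091017/192234802764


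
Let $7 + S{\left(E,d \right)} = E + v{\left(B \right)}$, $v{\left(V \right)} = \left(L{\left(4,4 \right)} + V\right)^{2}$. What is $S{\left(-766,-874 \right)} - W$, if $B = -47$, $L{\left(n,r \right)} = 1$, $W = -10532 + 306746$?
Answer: $-294871$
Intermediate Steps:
$W = 296214$
$v{\left(V \right)} = \left(1 + V\right)^{2}$
$S{\left(E,d \right)} = 2109 + E$ ($S{\left(E,d \right)} = -7 + \left(E + \left(1 - 47\right)^{2}\right) = -7 + \left(E + \left(-46\right)^{2}\right) = -7 + \left(E + 2116\right) = -7 + \left(2116 + E\right) = 2109 + E$)
$S{\left(-766,-874 \right)} - W = \left(2109 - 766\right) - 296214 = 1343 - 296214 = -294871$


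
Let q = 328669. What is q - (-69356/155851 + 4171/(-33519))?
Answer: 1716959861938846/5223969669 ≈ 3.2867e+5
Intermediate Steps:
q - (-69356/155851 + 4171/(-33519)) = 328669 - (-69356/155851 + 4171/(-33519)) = 328669 - (-69356*1/155851 + 4171*(-1/33519)) = 328669 - (-69356/155851 - 4171/33519) = 328669 - 1*(-2974798285/5223969669) = 328669 + 2974798285/5223969669 = 1716959861938846/5223969669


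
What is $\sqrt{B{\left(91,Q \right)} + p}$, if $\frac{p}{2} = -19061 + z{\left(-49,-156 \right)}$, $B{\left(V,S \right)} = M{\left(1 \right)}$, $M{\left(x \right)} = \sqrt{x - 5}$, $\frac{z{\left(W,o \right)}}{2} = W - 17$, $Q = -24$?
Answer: $\sqrt{-38386 + 2 i} \approx 0.0051 + 195.92 i$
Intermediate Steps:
$z{\left(W,o \right)} = -34 + 2 W$ ($z{\left(W,o \right)} = 2 \left(W - 17\right) = 2 \left(-17 + W\right) = -34 + 2 W$)
$M{\left(x \right)} = \sqrt{-5 + x}$
$B{\left(V,S \right)} = 2 i$ ($B{\left(V,S \right)} = \sqrt{-5 + 1} = \sqrt{-4} = 2 i$)
$p = -38386$ ($p = 2 \left(-19061 + \left(-34 + 2 \left(-49\right)\right)\right) = 2 \left(-19061 - 132\right) = 2 \left(-19193\right) = -38386$)
$\sqrt{B{\left(91,Q \right)} + p} = \sqrt{2 i - 38386} = \sqrt{-38386 + 2 i}$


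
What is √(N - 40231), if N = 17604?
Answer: 11*I*√187 ≈ 150.42*I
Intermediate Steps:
√(N - 40231) = √(17604 - 40231) = √(-22627) = 11*I*√187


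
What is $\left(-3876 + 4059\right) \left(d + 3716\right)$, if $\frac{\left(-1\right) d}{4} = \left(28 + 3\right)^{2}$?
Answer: $-23424$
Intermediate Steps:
$d = -3844$ ($d = - 4 \left(28 + 3\right)^{2} = - 4 \cdot 31^{2} = \left(-4\right) 961 = -3844$)
$\left(-3876 + 4059\right) \left(d + 3716\right) = \left(-3876 + 4059\right) \left(-3844 + 3716\right) = 183 \left(-128\right) = -23424$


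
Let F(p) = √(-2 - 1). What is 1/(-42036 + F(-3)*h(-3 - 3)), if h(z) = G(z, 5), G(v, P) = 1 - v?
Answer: -14012/589008481 - 7*I*√3/1767025443 ≈ -2.3789e-5 - 6.8614e-9*I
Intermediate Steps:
h(z) = 1 - z
F(p) = I*√3 (F(p) = √(-3) = I*√3)
1/(-42036 + F(-3)*h(-3 - 3)) = 1/(-42036 + (I*√3)*(1 - (-3 - 3))) = 1/(-42036 + (I*√3)*(1 - 1*(-6))) = 1/(-42036 + (I*√3)*(1 + 6)) = 1/(-42036 + (I*√3)*7) = 1/(-42036 + 7*I*√3)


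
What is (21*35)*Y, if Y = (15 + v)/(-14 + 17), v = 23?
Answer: 9310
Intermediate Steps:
Y = 38/3 (Y = (15 + 23)/(-14 + 17) = 38/3 ≈ 12.667)
(21*35)*Y = (21*35)*(38/3) = 735*(38/3) = 9310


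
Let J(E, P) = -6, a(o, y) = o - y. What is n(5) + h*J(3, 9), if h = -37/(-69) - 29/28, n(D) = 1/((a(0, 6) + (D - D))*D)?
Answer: 7157/2415 ≈ 2.9636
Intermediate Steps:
n(D) = -1/(6*D) (n(D) = 1/(((0 - 1*6) + (D - D))*D) = 1/(((0 - 6) + 0)*D) = 1/((-6 + 0)*D) = 1/((-6)*D) = -1/(6*D))
h = -965/1932 (h = -37*(-1/69) - 29*1/28 = 37/69 - 29/28 = -965/1932 ≈ -0.49948)
n(5) + h*J(3, 9) = -⅙/5 - 965/1932*(-6) = -⅙*⅕ + 965/322 = -1/30 + 965/322 = 7157/2415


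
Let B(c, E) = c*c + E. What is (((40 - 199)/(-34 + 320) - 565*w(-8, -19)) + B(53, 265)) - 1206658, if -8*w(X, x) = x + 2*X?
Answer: -1379728557/1144 ≈ -1.2061e+6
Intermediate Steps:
B(c, E) = E + c**2 (B(c, E) = c**2 + E = E + c**2)
w(X, x) = -X/4 - x/8 (w(X, x) = -(x + 2*X)/8 = -X/4 - x/8)
(((40 - 199)/(-34 + 320) - 565*w(-8, -19)) + B(53, 265)) - 1206658 = (((40 - 199)/(-34 + 320) - 565*(-1/4*(-8) - 1/8*(-19))) + (265 + 53**2)) - 1206658 = ((-159/286 - 565*(2 + 19/8)) + (265 + 2809)) - 1206658 = ((-159*1/286 - 565*35/8) + 3074) - 1206658 = ((-159/286 - 19775/8) + 3074) - 1206658 = (-2828461/1144 + 3074) - 1206658 = 688195/1144 - 1206658 = -1379728557/1144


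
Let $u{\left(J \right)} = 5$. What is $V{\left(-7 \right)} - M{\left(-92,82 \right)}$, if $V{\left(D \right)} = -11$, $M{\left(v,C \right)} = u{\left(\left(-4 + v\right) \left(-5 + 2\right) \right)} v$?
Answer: $449$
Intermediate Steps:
$M{\left(v,C \right)} = 5 v$
$V{\left(-7 \right)} - M{\left(-92,82 \right)} = -11 - 5 \left(-92\right) = -11 - -460 = -11 + 460 = 449$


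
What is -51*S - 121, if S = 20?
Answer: -1141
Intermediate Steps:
-51*S - 121 = -51*20 - 121 = -1020 - 121 = -1141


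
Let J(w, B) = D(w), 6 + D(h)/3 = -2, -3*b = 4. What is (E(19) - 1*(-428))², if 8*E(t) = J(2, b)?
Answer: 180625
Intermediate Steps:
b = -4/3 (b = -⅓*4 = -4/3 ≈ -1.3333)
D(h) = -24 (D(h) = -18 + 3*(-2) = -18 - 6 = -24)
J(w, B) = -24
E(t) = -3 (E(t) = (⅛)*(-24) = -3)
(E(19) - 1*(-428))² = (-3 - 1*(-428))² = (-3 + 428)² = 425² = 180625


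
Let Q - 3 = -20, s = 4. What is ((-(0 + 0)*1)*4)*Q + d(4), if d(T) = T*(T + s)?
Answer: 32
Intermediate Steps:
Q = -17 (Q = 3 - 20 = -17)
d(T) = T*(4 + T) (d(T) = T*(T + 4) = T*(4 + T))
((-(0 + 0)*1)*4)*Q + d(4) = ((-(0 + 0)*1)*4)*(-17) + 4*(4 + 4) = ((-1*0*1)*4)*(-17) + 4*8 = ((0*1)*4)*(-17) + 32 = (0*4)*(-17) + 32 = 0*(-17) + 32 = 0 + 32 = 32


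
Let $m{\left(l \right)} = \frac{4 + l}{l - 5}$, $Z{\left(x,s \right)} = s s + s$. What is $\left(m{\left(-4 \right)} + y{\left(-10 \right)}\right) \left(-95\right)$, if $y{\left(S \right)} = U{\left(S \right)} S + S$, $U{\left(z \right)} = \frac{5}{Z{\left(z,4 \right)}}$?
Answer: $\frac{2375}{2} \approx 1187.5$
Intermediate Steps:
$Z{\left(x,s \right)} = s + s^{2}$ ($Z{\left(x,s \right)} = s^{2} + s = s + s^{2}$)
$m{\left(l \right)} = \frac{4 + l}{-5 + l}$
$U{\left(z \right)} = \frac{1}{4}$ ($U{\left(z \right)} = \frac{5}{4 \left(1 + 4\right)} = \frac{5}{4 \cdot 5} = \frac{5}{20} = 5 \cdot \frac{1}{20} = \frac{1}{4}$)
$y{\left(S \right)} = \frac{5 S}{4}$ ($y{\left(S \right)} = \frac{S}{4} + S = \frac{5 S}{4}$)
$\left(m{\left(-4 \right)} + y{\left(-10 \right)}\right) \left(-95\right) = \left(\frac{4 - 4}{-5 - 4} + \frac{5}{4} \left(-10\right)\right) \left(-95\right) = \left(\frac{1}{-9} \cdot 0 - \frac{25}{2}\right) \left(-95\right) = \left(\left(- \frac{1}{9}\right) 0 - \frac{25}{2}\right) \left(-95\right) = \left(0 - \frac{25}{2}\right) \left(-95\right) = \left(- \frac{25}{2}\right) \left(-95\right) = \frac{2375}{2}$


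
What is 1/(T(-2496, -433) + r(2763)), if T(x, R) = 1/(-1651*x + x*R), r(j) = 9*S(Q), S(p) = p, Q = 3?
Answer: 5201664/140444929 ≈ 0.037037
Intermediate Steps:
r(j) = 27 (r(j) = 9*3 = 27)
T(x, R) = 1/(-1651*x + R*x)
1/(T(-2496, -433) + r(2763)) = 1/(1/((-2496)*(-1651 - 433)) + 27) = 1/(-1/2496/(-2084) + 27) = 1/(-1/2496*(-1/2084) + 27) = 1/(1/5201664 + 27) = 1/(140444929/5201664) = 5201664/140444929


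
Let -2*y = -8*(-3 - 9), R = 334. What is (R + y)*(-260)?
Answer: -74360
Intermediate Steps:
y = -48 (y = -(-4)*(-3 - 9) = -(-4)*(-12) = -½*96 = -48)
(R + y)*(-260) = (334 - 48)*(-260) = 286*(-260) = -74360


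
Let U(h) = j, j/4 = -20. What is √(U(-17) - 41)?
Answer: 11*I ≈ 11.0*I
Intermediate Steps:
j = -80 (j = 4*(-20) = -80)
U(h) = -80
√(U(-17) - 41) = √(-80 - 41) = √(-121) = 11*I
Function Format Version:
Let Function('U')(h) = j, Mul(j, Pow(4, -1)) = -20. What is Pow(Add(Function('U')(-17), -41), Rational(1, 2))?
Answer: Mul(11, I) ≈ Mul(11.000, I)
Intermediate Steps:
j = -80 (j = Mul(4, -20) = -80)
Function('U')(h) = -80
Pow(Add(Function('U')(-17), -41), Rational(1, 2)) = Pow(Add(-80, -41), Rational(1, 2)) = Pow(-121, Rational(1, 2)) = Mul(11, I)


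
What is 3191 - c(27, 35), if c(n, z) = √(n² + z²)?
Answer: 3191 - √1954 ≈ 3146.8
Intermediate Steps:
3191 - c(27, 35) = 3191 - √(27² + 35²) = 3191 - √(729 + 1225) = 3191 - √1954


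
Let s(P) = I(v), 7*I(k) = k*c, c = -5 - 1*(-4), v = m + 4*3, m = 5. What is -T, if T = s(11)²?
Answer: -289/49 ≈ -5.8980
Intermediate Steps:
v = 17 (v = 5 + 4*3 = 5 + 12 = 17)
c = -1 (c = -5 + 4 = -1)
I(k) = -k/7 (I(k) = (k*(-1))/7 = (-k)/7 = -k/7)
s(P) = -17/7 (s(P) = -⅐*17 = -17/7)
T = 289/49 (T = (-17/7)² = 289/49 ≈ 5.8980)
-T = -1*289/49 = -289/49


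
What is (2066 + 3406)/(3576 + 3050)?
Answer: 2736/3313 ≈ 0.82584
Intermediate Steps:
(2066 + 3406)/(3576 + 3050) = 5472/6626 = 5472*(1/6626) = 2736/3313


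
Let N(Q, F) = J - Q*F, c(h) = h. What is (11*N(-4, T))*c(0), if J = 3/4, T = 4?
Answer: 0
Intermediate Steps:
J = ¾ (J = 3*(¼) = ¾ ≈ 0.75000)
N(Q, F) = ¾ - F*Q (N(Q, F) = ¾ - Q*F = ¾ - F*Q)
(11*N(-4, T))*c(0) = (11*(¾ - 1*4*(-4)))*0 = (11*(¾ + 16))*0 = (11*(67/4))*0 = (737/4)*0 = 0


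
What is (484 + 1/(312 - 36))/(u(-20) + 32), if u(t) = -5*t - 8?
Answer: 133585/34224 ≈ 3.9033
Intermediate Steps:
u(t) = -8 - 5*t
(484 + 1/(312 - 36))/(u(-20) + 32) = (484 + 1/(312 - 36))/((-8 - 5*(-20)) + 32) = (484 + 1/276)/((-8 + 100) + 32) = (484 + 1/276)/(92 + 32) = (133585/276)/124 = (133585/276)*(1/124) = 133585/34224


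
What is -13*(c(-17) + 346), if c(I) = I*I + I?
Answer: -8034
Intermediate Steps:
c(I) = I + I² (c(I) = I² + I = I + I²)
-13*(c(-17) + 346) = -13*(-17*(1 - 17) + 346) = -13*(-17*(-16) + 346) = -13*(272 + 346) = -13*618 = -8034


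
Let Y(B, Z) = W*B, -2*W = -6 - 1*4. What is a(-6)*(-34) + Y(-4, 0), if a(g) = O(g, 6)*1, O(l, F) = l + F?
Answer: -20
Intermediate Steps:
O(l, F) = F + l
W = 5 (W = -(-6 - 1*4)/2 = -(-6 - 4)/2 = -½*(-10) = 5)
Y(B, Z) = 5*B
a(g) = 6 + g (a(g) = (6 + g)*1 = 6 + g)
a(-6)*(-34) + Y(-4, 0) = (6 - 6)*(-34) + 5*(-4) = 0*(-34) - 20 = 0 - 20 = -20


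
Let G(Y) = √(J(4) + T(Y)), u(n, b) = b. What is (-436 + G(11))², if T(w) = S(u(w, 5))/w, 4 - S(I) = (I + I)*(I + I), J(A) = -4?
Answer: 2090916/11 - 1744*I*√385/11 ≈ 1.9008e+5 - 3110.9*I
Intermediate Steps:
S(I) = 4 - 4*I² (S(I) = 4 - (I + I)*(I + I) = 4 - 2*I*2*I = 4 - 4*I²)
T(w) = -96/w (T(w) = (4 - 4*5²)/w = (4 - 4*25)/w = (4 - 100)/w = -96/w)
G(Y) = √(-4 - 96/Y)
(-436 + G(11))² = (-436 + 2*√((-24 - 1*11)/11))² = (-436 + 2*√((-24 - 11)/11))² = (-436 + 2*√((1/11)*(-35)))² = (-436 + 2*√(-35/11))² = (-436 + 2*(I*√385/11))² = (-436 + 2*I*√385/11)²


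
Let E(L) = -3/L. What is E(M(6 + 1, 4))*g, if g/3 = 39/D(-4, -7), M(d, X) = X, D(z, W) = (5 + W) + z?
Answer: 117/8 ≈ 14.625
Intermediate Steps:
D(z, W) = 5 + W + z
g = -39/2 (g = 3*(39/(5 - 7 - 4)) = 3*(39/(-6)) = 3*(39*(-⅙)) = 3*(-13/2) = -39/2 ≈ -19.500)
E(M(6 + 1, 4))*g = -3/4*(-39/2) = -3*¼*(-39/2) = -¾*(-39/2) = 117/8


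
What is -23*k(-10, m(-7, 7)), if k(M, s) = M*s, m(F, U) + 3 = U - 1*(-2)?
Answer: 1380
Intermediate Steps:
m(F, U) = -1 + U (m(F, U) = -3 + (U - 1*(-2)) = -3 + (U + 2) = -3 + (2 + U) = -1 + U)
-23*k(-10, m(-7, 7)) = -(-230)*(-1 + 7) = -(-230)*6 = -23*(-60) = 1380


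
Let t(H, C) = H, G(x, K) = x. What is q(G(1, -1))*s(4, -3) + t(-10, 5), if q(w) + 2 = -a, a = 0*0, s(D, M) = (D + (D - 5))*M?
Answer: 8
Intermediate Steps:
s(D, M) = M*(-5 + 2*D) (s(D, M) = (D + (-5 + D))*M = (-5 + 2*D)*M = M*(-5 + 2*D))
a = 0
q(w) = -2 (q(w) = -2 - 1*0 = -2 + 0 = -2)
q(G(1, -1))*s(4, -3) + t(-10, 5) = -(-6)*(-5 + 2*4) - 10 = -(-6)*(-5 + 8) - 10 = -(-6)*3 - 10 = -2*(-9) - 10 = 18 - 10 = 8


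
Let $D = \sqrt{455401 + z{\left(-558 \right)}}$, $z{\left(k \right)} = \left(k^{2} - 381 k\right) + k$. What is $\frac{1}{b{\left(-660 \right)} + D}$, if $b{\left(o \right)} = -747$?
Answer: $\frac{747}{420796} + \frac{\sqrt{978805}}{420796} \approx 0.0041263$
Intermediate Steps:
$z{\left(k \right)} = k^{2} - 380 k$
$D = \sqrt{978805}$ ($D = \sqrt{455401 - 558 \left(-380 - 558\right)} = \sqrt{455401 - -523404} = \sqrt{455401 + 523404} = \sqrt{978805} \approx 989.35$)
$\frac{1}{b{\left(-660 \right)} + D} = \frac{1}{-747 + \sqrt{978805}}$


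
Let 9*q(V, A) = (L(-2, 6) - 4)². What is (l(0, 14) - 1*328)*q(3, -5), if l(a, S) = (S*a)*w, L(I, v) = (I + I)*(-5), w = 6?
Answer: -83968/9 ≈ -9329.8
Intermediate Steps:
L(I, v) = -10*I (L(I, v) = (2*I)*(-5) = -10*I)
q(V, A) = 256/9 (q(V, A) = (-10*(-2) - 4)²/9 = (20 - 4)²/9 = (⅑)*16² = (⅑)*256 = 256/9)
l(a, S) = 6*S*a (l(a, S) = (S*a)*6 = 6*S*a)
(l(0, 14) - 1*328)*q(3, -5) = (6*14*0 - 1*328)*(256/9) = (0 - 328)*(256/9) = -328*256/9 = -83968/9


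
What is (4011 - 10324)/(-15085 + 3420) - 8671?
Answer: -101140902/11665 ≈ -8670.5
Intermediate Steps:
(4011 - 10324)/(-15085 + 3420) - 8671 = -6313/(-11665) - 8671 = -6313*(-1/11665) - 8671 = 6313/11665 - 8671 = -101140902/11665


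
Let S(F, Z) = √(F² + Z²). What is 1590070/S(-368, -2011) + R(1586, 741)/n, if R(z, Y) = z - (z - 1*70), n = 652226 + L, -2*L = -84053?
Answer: 28/277701 + 318014*√4179545/835909 ≈ 777.77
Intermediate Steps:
L = 84053/2 (L = -½*(-84053) = 84053/2 ≈ 42027.)
n = 1388505/2 (n = 652226 + 84053/2 = 1388505/2 ≈ 6.9425e+5)
R(z, Y) = 70 (R(z, Y) = z - (z - 70) = z - (-70 + z) = z + (70 - z) = 70)
1590070/S(-368, -2011) + R(1586, 741)/n = 1590070/(√((-368)² + (-2011)²)) + 70/(1388505/2) = 1590070/(√(135424 + 4044121)) + 70*(2/1388505) = 1590070/(√4179545) + 28/277701 = 1590070*(√4179545/4179545) + 28/277701 = 318014*√4179545/835909 + 28/277701 = 28/277701 + 318014*√4179545/835909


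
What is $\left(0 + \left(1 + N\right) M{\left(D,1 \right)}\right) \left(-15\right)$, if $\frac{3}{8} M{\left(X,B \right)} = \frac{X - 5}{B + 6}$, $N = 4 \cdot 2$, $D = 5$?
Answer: $0$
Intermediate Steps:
$N = 8$
$M{\left(X,B \right)} = \frac{8 \left(-5 + X\right)}{3 \left(6 + B\right)}$ ($M{\left(X,B \right)} = \frac{8 \frac{X - 5}{B + 6}}{3} = \frac{8 \frac{-5 + X}{6 + B}}{3} = \frac{8 \left(-5 + X\right)}{3 \left(6 + B\right)}$)
$\left(0 + \left(1 + N\right) M{\left(D,1 \right)}\right) \left(-15\right) = \left(0 + \left(1 + 8\right) \frac{8 \left(-5 + 5\right)}{3 \left(6 + 1\right)}\right) \left(-15\right) = \left(0 + 9 \cdot \frac{8}{3} \cdot \frac{1}{7} \cdot 0\right) \left(-15\right) = \left(0 + 9 \cdot 0\right) \left(-15\right) = \left(0 + 0\right) \left(-15\right) = 0 \left(-15\right) = 0$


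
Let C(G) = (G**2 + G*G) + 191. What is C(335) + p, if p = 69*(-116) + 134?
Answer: 216771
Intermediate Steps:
C(G) = 191 + 2*G**2 (C(G) = (G**2 + G**2) + 191 = 2*G**2 + 191 = 191 + 2*G**2)
p = -7870 (p = -8004 + 134 = -7870)
C(335) + p = (191 + 2*335**2) - 7870 = (191 + 2*112225) - 7870 = (191 + 224450) - 7870 = 224641 - 7870 = 216771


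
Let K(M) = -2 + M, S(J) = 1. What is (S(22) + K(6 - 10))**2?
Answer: 25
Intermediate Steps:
(S(22) + K(6 - 10))**2 = (1 + (-2 + (6 - 10)))**2 = (1 + (-2 - 4))**2 = (1 - 6)**2 = (-5)**2 = 25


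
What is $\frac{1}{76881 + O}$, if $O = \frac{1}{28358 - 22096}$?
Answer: $\frac{6262}{481428823} \approx 1.3007 \cdot 10^{-5}$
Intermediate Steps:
$O = \frac{1}{6262} \approx 0.00015969$
$\frac{1}{76881 + O} = \frac{1}{76881 + \frac{1}{6262}} = \frac{1}{\frac{481428823}{6262}} = \frac{6262}{481428823}$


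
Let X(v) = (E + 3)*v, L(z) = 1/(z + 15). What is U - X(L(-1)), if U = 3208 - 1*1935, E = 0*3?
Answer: 17819/14 ≈ 1272.8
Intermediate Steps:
E = 0
L(z) = 1/(15 + z)
X(v) = 3*v (X(v) = (0 + 3)*v = 3*v)
U = 1273 (U = 3208 - 1935 = 1273)
U - X(L(-1)) = 1273 - 3/(15 - 1) = 1273 - 3/14 = 17819/14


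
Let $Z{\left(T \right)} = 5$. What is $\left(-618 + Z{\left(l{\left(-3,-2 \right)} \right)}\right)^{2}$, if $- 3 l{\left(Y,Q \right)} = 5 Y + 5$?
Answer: $375769$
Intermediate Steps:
$l{\left(Y,Q \right)} = - \frac{5}{3} - \frac{5 Y}{3}$ ($l{\left(Y,Q \right)} = - \frac{5 Y + 5}{3} = - \frac{5 + 5 Y}{3} = - \frac{5}{3} - \frac{5 Y}{3}$)
$\left(-618 + Z{\left(l{\left(-3,-2 \right)} \right)}\right)^{2} = \left(-618 + 5\right)^{2} = \left(-613\right)^{2} = 375769$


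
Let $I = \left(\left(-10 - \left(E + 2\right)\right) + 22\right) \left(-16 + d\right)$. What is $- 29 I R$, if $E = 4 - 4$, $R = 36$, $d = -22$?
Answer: $396720$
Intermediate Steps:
$E = 0$ ($E = 4 - 4 = 0$)
$I = -380$ ($I = \left(\left(-10 - \left(0 + 2\right)\right) + 22\right) \left(-16 - 22\right) = \left(\left(-10 - 2\right) + 22\right) \left(-38\right) = \left(-12 + 22\right) \left(-38\right) = 10 \left(-38\right) = -380$)
$- 29 I R = \left(-29\right) \left(-380\right) 36 = 11020 \cdot 36 = 396720$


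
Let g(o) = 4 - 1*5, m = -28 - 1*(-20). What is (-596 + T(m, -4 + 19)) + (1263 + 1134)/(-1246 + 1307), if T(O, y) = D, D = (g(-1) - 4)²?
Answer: -32434/61 ≈ -531.71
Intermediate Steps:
m = -8 (m = -28 + 20 = -8)
g(o) = -1 (g(o) = 4 - 5 = -1)
D = 25 (D = (-1 - 4)² = (-5)² = 25)
T(O, y) = 25
(-596 + T(m, -4 + 19)) + (1263 + 1134)/(-1246 + 1307) = (-596 + 25) + (1263 + 1134)/(-1246 + 1307) = -571 + 2397/61 = -32434/61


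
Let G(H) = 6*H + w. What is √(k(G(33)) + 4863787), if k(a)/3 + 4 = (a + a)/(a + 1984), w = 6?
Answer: √1455285421357/547 ≈ 2205.4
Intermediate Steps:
G(H) = 6 + 6*H (G(H) = 6*H + 6 = 6 + 6*H)
k(a) = -12 + 6*a/(1984 + a) (k(a) = -12 + 3*((a + a)/(a + 1984)) = -12 + 3*((2*a)/(1984 + a)) = -12 + 3*(2*a/(1984 + a)) = -12 + 6*a/(1984 + a))
√(k(G(33)) + 4863787) = √(6*(-3968 - (6 + 6*33))/(1984 + (6 + 6*33)) + 4863787) = √(6*(-3968 - (6 + 198))/(1984 + (6 + 198)) + 4863787) = √(6*(-3968 - 1*204)/(1984 + 204) + 4863787) = √(6*(-3968 - 204)/2188 + 4863787) = √(6*(1/2188)*(-4172) + 4863787) = √(-6258/547 + 4863787) = √(2660485231/547) = √1455285421357/547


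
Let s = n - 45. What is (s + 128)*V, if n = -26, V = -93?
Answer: -5301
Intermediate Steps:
s = -71 (s = -26 - 45 = -71)
(s + 128)*V = (-71 + 128)*(-93) = 57*(-93) = -5301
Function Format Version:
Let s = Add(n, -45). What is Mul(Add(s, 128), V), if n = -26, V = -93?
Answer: -5301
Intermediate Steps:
s = -71 (s = Add(-26, -45) = -71)
Mul(Add(s, 128), V) = Mul(Add(-71, 128), -93) = Mul(57, -93) = -5301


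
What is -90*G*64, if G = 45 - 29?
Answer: -92160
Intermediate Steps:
G = 16
-90*G*64 = -90*16*64 = -1440*64 = -92160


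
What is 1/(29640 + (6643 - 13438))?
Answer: 1/22845 ≈ 4.3773e-5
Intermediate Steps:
1/(29640 + (6643 - 13438)) = 1/(29640 - 6795) = 1/22845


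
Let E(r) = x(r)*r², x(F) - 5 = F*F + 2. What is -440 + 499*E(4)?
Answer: 183192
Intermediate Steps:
x(F) = 7 + F² (x(F) = 5 + (F*F + 2) = 5 + (F² + 2) = 5 + (2 + F²) = 7 + F²)
E(r) = r²*(7 + r²) (E(r) = (7 + r²)*r² = r²*(7 + r²))
-440 + 499*E(4) = -440 + 499*(4²*(7 + 4²)) = -440 + 499*(16*(7 + 16)) = -440 + 499*(16*23) = -440 + 499*368 = -440 + 183632 = 183192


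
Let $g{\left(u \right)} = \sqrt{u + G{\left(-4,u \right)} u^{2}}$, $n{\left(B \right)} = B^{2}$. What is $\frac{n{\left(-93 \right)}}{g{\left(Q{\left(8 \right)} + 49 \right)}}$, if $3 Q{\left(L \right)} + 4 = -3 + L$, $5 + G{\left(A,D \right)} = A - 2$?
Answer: $- \frac{25947 i \sqrt{2405}}{24050} \approx - 52.909 i$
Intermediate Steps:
$G{\left(A,D \right)} = -7 + A$ ($G{\left(A,D \right)} = -5 + \left(A - 2\right) = -5 + \left(-2 + A\right) = -7 + A$)
$Q{\left(L \right)} = - \frac{7}{3} + \frac{L}{3}$ ($Q{\left(L \right)} = - \frac{4}{3} + \frac{-3 + L}{3} = - \frac{4}{3} + \left(-1 + \frac{L}{3}\right) = - \frac{7}{3} + \frac{L}{3}$)
$g{\left(u \right)} = \sqrt{u - 11 u^{2}}$ ($g{\left(u \right)} = \sqrt{u + \left(-7 - 4\right) u^{2}} = \sqrt{u - 11 u^{2}}$)
$\frac{n{\left(-93 \right)}}{g{\left(Q{\left(8 \right)} + 49 \right)}} = \frac{\left(-93\right)^{2}}{\sqrt{\left(\left(- \frac{7}{3} + \frac{1}{3} \cdot 8\right) + 49\right) \left(1 - 11 \left(\left(- \frac{7}{3} + \frac{1}{3} \cdot 8\right) + 49\right)\right)}} = \frac{8649}{\sqrt{\left(\left(- \frac{7}{3} + \frac{8}{3}\right) + 49\right) \left(1 - 11 \left(\left(- \frac{7}{3} + \frac{8}{3}\right) + 49\right)\right)}} = \frac{8649}{\sqrt{\left(\frac{1}{3} + 49\right) \left(1 - 11 \left(\frac{1}{3} + 49\right)\right)}} = \frac{8649}{\sqrt{\frac{148 \left(1 - \frac{1628}{3}\right)}{3}}} = \frac{8649}{\sqrt{\frac{148}{3} \left(- \frac{1625}{3}\right)}} = \frac{8649}{\sqrt{- \frac{240500}{9}}} = \frac{8649}{\frac{10}{3} i \sqrt{2405}} = 8649 \left(- \frac{3 i \sqrt{2405}}{24050}\right) = - \frac{25947 i \sqrt{2405}}{24050}$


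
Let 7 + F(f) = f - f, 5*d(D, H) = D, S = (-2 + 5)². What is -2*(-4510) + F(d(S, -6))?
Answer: 9013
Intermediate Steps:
S = 9 (S = 3² = 9)
d(D, H) = D/5
F(f) = -7 (F(f) = -7 + (f - f) = -7 + 0 = -7)
-2*(-4510) + F(d(S, -6)) = -2*(-4510) - 7 = 9020 - 7 = 9013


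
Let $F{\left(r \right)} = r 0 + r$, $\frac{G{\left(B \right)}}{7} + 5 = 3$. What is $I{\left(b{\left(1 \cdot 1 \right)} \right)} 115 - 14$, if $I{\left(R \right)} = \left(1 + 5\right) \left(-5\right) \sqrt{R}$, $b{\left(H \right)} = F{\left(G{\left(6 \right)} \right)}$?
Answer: $-14 - 3450 i \sqrt{14} \approx -14.0 - 12909.0 i$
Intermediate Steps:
$G{\left(B \right)} = -14$ ($G{\left(B \right)} = -35 + 7 \cdot 3 = -35 + 21 = -14$)
$F{\left(r \right)} = r$ ($F{\left(r \right)} = 0 + r = r$)
$b{\left(H \right)} = -14$
$I{\left(R \right)} = - 30 \sqrt{R}$ ($I{\left(R \right)} = 6 \left(-5\right) \sqrt{R} = - 30 \sqrt{R}$)
$I{\left(b{\left(1 \cdot 1 \right)} \right)} 115 - 14 = - 30 \sqrt{-14} \cdot 115 - 14 = - 30 i \sqrt{14} \cdot 115 - 14 = - 3450 i \sqrt{14} - 14 = -14 - 3450 i \sqrt{14}$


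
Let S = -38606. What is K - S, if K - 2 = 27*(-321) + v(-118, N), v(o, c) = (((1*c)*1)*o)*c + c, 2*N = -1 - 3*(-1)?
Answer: 29824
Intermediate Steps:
N = 1 (N = (-1 - 3*(-1))/2 = (-1 + 3)/2 = (½)*2 = 1)
v(o, c) = c + o*c² (v(o, c) = ((c*1)*o)*c + c = (c*o)*c + c = o*c² + c = c + o*c²)
K = -8782 (K = 2 + (27*(-321) + 1*(1 + 1*(-118))) = 2 + (-8667 + 1*(1 - 118)) = 2 + (-8667 + 1*(-117)) = 2 + (-8667 - 117) = 2 - 8784 = -8782)
K - S = -8782 - 1*(-38606) = -8782 + 38606 = 29824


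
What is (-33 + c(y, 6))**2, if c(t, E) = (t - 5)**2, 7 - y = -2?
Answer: 289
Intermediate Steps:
y = 9 (y = 7 - 1*(-2) = 7 + 2 = 9)
c(t, E) = (-5 + t)**2
(-33 + c(y, 6))**2 = (-33 + (-5 + 9)**2)**2 = (-33 + 4**2)**2 = (-33 + 16)**2 = (-17)**2 = 289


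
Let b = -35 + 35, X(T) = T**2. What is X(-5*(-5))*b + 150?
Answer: 150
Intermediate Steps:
b = 0
X(-5*(-5))*b + 150 = (-5*(-5))**2*0 + 150 = 25**2*0 + 150 = 625*0 + 150 = 0 + 150 = 150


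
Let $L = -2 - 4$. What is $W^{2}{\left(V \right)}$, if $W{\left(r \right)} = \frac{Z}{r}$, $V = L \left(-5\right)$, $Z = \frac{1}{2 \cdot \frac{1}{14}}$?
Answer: $\frac{49}{900} \approx 0.054444$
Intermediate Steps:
$L = -6$
$Z = 7$ ($Z = \frac{1}{2 \cdot \frac{1}{14}} = \frac{1}{\frac{1}{7}} = 7$)
$V = 30$ ($V = \left(-6\right) \left(-5\right) = 30$)
$W{\left(r \right)} = \frac{7}{r}$
$W^{2}{\left(V \right)} = \left(\frac{7}{30}\right)^{2} = \frac{49}{900}$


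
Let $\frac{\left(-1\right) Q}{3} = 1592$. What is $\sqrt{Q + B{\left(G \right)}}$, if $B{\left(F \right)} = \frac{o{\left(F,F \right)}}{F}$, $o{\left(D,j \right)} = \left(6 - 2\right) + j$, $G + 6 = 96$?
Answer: $\frac{i \sqrt{1074365}}{15} \approx 69.101 i$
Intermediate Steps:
$G = 90$ ($G = -6 + 96 = 90$)
$Q = -4776$ ($Q = \left(-3\right) 1592 = -4776$)
$o{\left(D,j \right)} = 4 + j$
$B{\left(F \right)} = \frac{4 + F}{F}$
$\sqrt{Q + B{\left(G \right)}} = \sqrt{-4776 + \frac{4 + 90}{90}} = \sqrt{-4776 + \frac{1}{90} \cdot 94} = \sqrt{-4776 + \frac{47}{45}} = \sqrt{- \frac{214873}{45}} = \frac{i \sqrt{1074365}}{15}$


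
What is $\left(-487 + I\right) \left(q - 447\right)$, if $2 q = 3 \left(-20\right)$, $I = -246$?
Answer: $349641$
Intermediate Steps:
$q = -30$ ($q = \frac{3 \left(-20\right)}{2} = \frac{1}{2} \left(-60\right) = -30$)
$\left(-487 + I\right) \left(q - 447\right) = \left(-487 - 246\right) \left(-30 - 447\right) = \left(-733\right) \left(-477\right) = 349641$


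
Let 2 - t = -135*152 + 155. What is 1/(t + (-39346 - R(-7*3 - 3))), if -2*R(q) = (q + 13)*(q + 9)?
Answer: -2/37793 ≈ -5.2920e-5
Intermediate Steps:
R(q) = -(9 + q)*(13 + q)/2 (R(q) = -(q + 13)*(q + 9)/2 = -(13 + q)*(9 + q)/2 = -(9 + q)*(13 + q)/2)
t = 20367 (t = 2 - (-135*152 + 155) = 2 - (-20520 + 155) = 2 - 1*(-20365) = 2 + 20365 = 20367)
1/(t + (-39346 - R(-7*3 - 3))) = 1/(20367 + (-39346 - (-117/2 - 11*(-7*3 - 3) - (-7*3 - 3)²/2))) = 1/(20367 + (-39346 - (-117/2 - 11*(-21 - 3) - (-21 - 3)²/2))) = 1/(20367 + (-39346 - (-117/2 - 11*(-24) - ½*(-24)²))) = 1/(20367 + (-39346 - (-117/2 + 264 - ½*576))) = 1/(20367 + (-39346 - (-117/2 + 264 - 288))) = 1/(20367 + (-39346 - 1*(-165/2))) = 1/(20367 + (-39346 + 165/2)) = 1/(20367 - 78527/2) = 1/(-37793/2) = -2/37793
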